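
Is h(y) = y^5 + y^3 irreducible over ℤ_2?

No

Check for roots in ℤ_2: h(0) = 0 → root; h(1) = 0 → root.
h(0) = 0, so (y) divides h(y); h is reducible.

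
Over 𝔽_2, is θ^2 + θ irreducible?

Write g(θ) = θ^2 + θ.
Check for roots in 𝔽_2: g(0) = 0 → root; g(1) = 0 → root.
g(0) = 0, so (θ) divides g(θ); g is reducible.

No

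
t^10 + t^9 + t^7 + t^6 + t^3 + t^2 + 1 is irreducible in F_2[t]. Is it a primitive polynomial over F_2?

Write f(t) = t^10 + t^9 + t^7 + t^6 + t^3 + t^2 + 1.
|GF(2^10)^×| = 2^10 − 1 = 1023. Prime factorization: 1023 = 3·11·31.
f is primitive ⇔ t has order 1023 in GF(2)[t]/(f), i.e. t^(1023/q) ≠ 1 for each prime q | 1023.
t^(341) mod f = 1
t^(93) mod f = t^8 + t^7 + t^6 + t^5 + t^4 + t^2 + t + 1.
t^(33) mod f = t^9 + t^5 + t^3 + t + 1.
Since t^(341) = 1, the order of t divides 341 < 1023; not primitive.

No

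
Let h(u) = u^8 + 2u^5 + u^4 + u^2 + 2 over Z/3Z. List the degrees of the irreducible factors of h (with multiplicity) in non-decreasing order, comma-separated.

1, 2, 2, 3

Roots in Z/3Z: h(0) = 2; h(1) = 1; h(2) = 0 → root.
Linear factors from roots: (u + 1).
Complete factorization: h(u) = (u + 1)·(u^2 + u + 2)^2·(u^3 + 2u + 2).
Factor degrees with multiplicity: 1 + 2 + 2 + 3 = 8.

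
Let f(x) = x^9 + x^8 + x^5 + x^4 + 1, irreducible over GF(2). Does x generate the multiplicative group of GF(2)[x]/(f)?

|GF(2^9)^×| = 2^9 − 1 = 511. Prime factorization: 511 = 7·73.
f is primitive ⇔ x has order 511 in GF(2)[x]/(f), i.e. x^(511/q) ≠ 1 for each prime q | 511.
x^(73) mod f = x^8 + x^6 + x^5 + x^4 + x^3 + x^2 + 1.
x^(7) mod f = x^7.
None equal 1, so x has full order 511; f is primitive.

Yes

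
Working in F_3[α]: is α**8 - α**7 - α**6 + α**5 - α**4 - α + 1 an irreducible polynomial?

Write g(α) = α**8 - α**7 - α**6 + α**5 - α**4 - α + 1.
Check for roots in F_3: g(0) = 1; g(1) = 2; g(2) = 1.
No roots, so no linear factors.
Monic irreducibles of degree 2 over GF(3): α**2 + 1, α**2 + α - 1, α**2 - α - 1.
None of them divide g (all give nonzero remainder).
Degree-3 irreducible divisors: test the 8 monic irreducibles of degree 3 over GF(3).
None of them divide g (all give nonzero remainder).
Degree-4 irreducible divisors: test the 18 monic irreducibles of degree 4 over GF(3).
None of them divide g (all give nonzero remainder).
No irreducible factor of degree ≤ 4 exists, so g is irreducible over GF(3).

Yes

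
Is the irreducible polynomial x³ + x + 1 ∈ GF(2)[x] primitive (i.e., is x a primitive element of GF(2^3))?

Write f(x) = x³ + x + 1.
|GF(2^3)^×| = 2^3 − 1 = 7. Prime factorization: 7 = 7.
f is primitive ⇔ x has order 7 in GF(2)[x]/(f), i.e. x^(7/q) ≠ 1 for each prime q | 7.
x^(1) mod f = x.
None equal 1, so x has full order 7; f is primitive.

Yes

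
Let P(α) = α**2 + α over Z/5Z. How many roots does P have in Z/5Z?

Evaluate at each of the 5 elements of Z/5Z:
P(0) = 0 → root; P(1) = 2; P(2) = 1; P(3) = 2; P(4) = 0 → root.
Roots: {0, 4}.

2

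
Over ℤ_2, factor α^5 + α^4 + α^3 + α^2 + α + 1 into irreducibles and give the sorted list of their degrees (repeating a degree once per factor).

1, 2, 2

Write f(α) = α^5 + α^4 + α^3 + α^2 + α + 1.
Roots in ℤ_2: f(0) = 1; f(1) = 0 → root.
Linear factors from roots: (α + 1).
Complete factorization: f(α) = (α + 1)·(α^2 + α + 1)^2.
Factor degrees with multiplicity: 1 + 2 + 2 = 5.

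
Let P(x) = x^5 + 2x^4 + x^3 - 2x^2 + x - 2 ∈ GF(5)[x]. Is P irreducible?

Check for roots in GF(5): P(0) = 3; P(1) = 1; P(2) = 4; P(3) = 0 → root; P(4) = 0 → root.
P(3) = 0, so (x − 3) divides P(x); P is reducible.

No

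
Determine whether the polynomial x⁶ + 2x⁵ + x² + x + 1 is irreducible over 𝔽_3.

Write g(x) = x⁶ + 2x⁵ + x² + x + 1.
Check for roots in 𝔽_3: g(0) = 1; g(1) = 0 → root; g(2) = 0 → root.
g(1) = 0, so (x − 1) divides g(x); g is reducible.

No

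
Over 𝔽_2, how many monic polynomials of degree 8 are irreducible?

Gauss's count: N_{2}(8) = (1/8) Σ_{d|8} μ(8/d)·2^d.
Divisors of 8: 1, 2, 4, 8; μ(8/d) for each: 0, 0, -1, 1.
Σ = − 2^4 + 2^8 = 240.
N = 240/8 = 30.

30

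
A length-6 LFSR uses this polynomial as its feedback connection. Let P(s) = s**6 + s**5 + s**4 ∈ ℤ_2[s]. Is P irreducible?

No

Check for roots in ℤ_2: P(0) = 0 → root; P(1) = 1.
P(0) = 0, so (s) divides P(s); P is reducible.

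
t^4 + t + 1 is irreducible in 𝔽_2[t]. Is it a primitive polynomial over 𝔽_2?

Write f(t) = t^4 + t + 1.
|GF(2^4)^×| = 2^4 − 1 = 15. Prime factorization: 15 = 3·5.
f is primitive ⇔ t has order 15 in GF(2)[t]/(f), i.e. t^(15/q) ≠ 1 for each prime q | 15.
t^(5) mod f = t^2 + t.
t^(3) mod f = t^3.
None equal 1, so t has full order 15; f is primitive.

Yes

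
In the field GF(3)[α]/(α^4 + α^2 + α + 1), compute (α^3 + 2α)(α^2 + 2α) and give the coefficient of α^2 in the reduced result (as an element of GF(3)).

1

Multiply in GF(3)[α]: (α^3 + 2α)·(α^2 + 2α) = α^5 + 2α^4 + 2α^3 + α^2.
Reduce using α^4 ≡ 2α^2 + 2α + 2 (mod α^4 + α^2 + α + 1).
Reduced: α^3 + α^2 + 1.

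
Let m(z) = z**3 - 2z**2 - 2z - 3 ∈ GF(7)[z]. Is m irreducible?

No

Check for roots in GF(7): m(0) = 4; m(1) = 1; m(2) = 0 → root; m(3) = 0 → root; m(4) = 0 → root; m(5) = 6; m(6) = 3.
m(2) = 0, so (z − 2) divides m(z); m is reducible.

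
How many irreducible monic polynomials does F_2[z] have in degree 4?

The number of monic irreducibles of degree 4 over GF(2) is (1/4)·Σ_{d∣4} μ(4/d) 2^d.
Divisors of 4: 1, 2, 4; μ(4/d) for each: 0, -1, 1.
Σ = − 2^2 + 2^4 = 12.
N = 12/4 = 3.

3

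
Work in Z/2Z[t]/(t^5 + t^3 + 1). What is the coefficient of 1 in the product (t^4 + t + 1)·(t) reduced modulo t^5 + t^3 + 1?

Multiply in Z/2Z[t]: (t^4 + t + 1)·(t) = t^5 + t^2 + t.
Reduce using t^5 ≡ t^3 + 1 (mod t^5 + t^3 + 1).
Reduced: t^3 + t^2 + t + 1.

1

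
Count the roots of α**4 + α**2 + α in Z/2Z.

1

Write h(α) = α**4 + α**2 + α.
Evaluate at each of the 2 elements of Z/2Z:
h(0) = 0 → root; h(1) = 1.
Roots: {0}.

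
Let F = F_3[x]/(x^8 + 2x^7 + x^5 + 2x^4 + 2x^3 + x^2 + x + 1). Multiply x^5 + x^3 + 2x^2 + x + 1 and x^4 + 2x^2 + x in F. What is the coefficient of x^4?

2

Multiply in F_3[x]: (x^5 + x^3 + 2x^2 + x + 1)·(x^4 + 2x^2 + x) = x^9 + x^3 + x.
Reduce using x^8 ≡ x^7 + 2x^5 + x^4 + x^3 + 2x^2 + 2x + 2 (mod x^8 + 2x^7 + x^5 + 2x^4 + 2x^3 + x^2 + x + 1).
Reduced: x^7 + 2x^6 + 2x^4 + x^3 + x^2 + 2x + 2.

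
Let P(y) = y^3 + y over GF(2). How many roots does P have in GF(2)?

Evaluate at each of the 2 elements of GF(2):
P(0) = 0 → root; P(1) = 0 → root.
Roots: {0, 1}.

2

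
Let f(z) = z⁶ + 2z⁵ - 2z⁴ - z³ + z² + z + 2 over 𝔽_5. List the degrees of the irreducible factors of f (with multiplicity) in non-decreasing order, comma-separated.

Roots in 𝔽_5: f(0) = 2; f(1) = 4; f(2) = 1; f(3) = 0 → root; f(4) = 0 → root.
Linear factors from roots: (z + 2), (z + 1).
Complete factorization: f(z) = (z + 1)·(z + 2)·(z⁴ - z³ - z² - z + 1).
Factor degrees with multiplicity: 1 + 1 + 4 = 6.

1, 1, 4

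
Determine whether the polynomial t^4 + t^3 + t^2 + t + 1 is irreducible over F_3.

Yes

Write g(t) = t^4 + t^3 + t^2 + t + 1.
Check for roots in F_3: g(0) = 1; g(1) = 2; g(2) = 1.
No roots, so no linear factors.
Monic irreducibles of degree 2 over GF(3): t^2 + 1, t^2 + t - 1, t^2 - t - 1.
None of them divide g (all give nonzero remainder).
No irreducible factor of degree ≤ 2 exists, so g is irreducible over GF(3).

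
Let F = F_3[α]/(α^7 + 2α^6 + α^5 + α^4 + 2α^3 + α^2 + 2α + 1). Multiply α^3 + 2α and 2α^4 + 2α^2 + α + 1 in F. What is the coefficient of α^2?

0

Multiply in F_3[α]: (α^3 + 2α)·(2α^4 + 2α^2 + α + 1) = 2α^7 + α^4 + 2α^3 + 2α^2 + 2α.
Reduce using α^7 ≡ α^6 + 2α^5 + 2α^4 + α^3 + 2α^2 + α + 2 (mod α^7 + 2α^6 + α^5 + α^4 + 2α^3 + α^2 + 2α + 1).
Reduced: 2α^6 + α^5 + 2α^4 + α^3 + α + 1.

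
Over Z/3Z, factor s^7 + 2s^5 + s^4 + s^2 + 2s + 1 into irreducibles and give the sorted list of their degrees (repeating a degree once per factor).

7

Write g(s) = s^7 + 2s^5 + s^4 + s^2 + 2s + 1.
Roots in Z/3Z: g(0) = 1; g(1) = 2; g(2) = 1.
Complete factorization: g(s) = (s^7 + 2s^5 + s^4 + s^2 + 2s + 1).
Factor degrees with multiplicity: 7 = 7.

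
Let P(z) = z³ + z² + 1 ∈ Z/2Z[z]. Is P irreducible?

Yes

Check for roots in Z/2Z: P(0) = 1; P(1) = 1.
No roots. A degree-3 polynomial over a field with no linear factor is irreducible.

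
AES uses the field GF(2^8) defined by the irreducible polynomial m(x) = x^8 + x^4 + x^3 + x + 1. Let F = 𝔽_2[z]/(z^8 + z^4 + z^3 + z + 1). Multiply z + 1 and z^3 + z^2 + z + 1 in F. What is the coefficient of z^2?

Multiply in 𝔽_2[z]: (z + 1)·(z^3 + z^2 + z + 1) = z^4 + 1.
Reduced: z^4 + 1.

0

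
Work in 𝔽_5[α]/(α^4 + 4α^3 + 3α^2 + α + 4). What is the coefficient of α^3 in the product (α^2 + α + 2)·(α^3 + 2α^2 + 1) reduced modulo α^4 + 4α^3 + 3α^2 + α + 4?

0

Multiply in 𝔽_5[α]: (α^2 + α + 2)·(α^3 + 2α^2 + 1) = α^5 + 3α^4 + 4α^3 + α + 2.
Reduce using α^4 ≡ α^3 + 2α^2 + 4α + 1 (mod α^4 + 4α^3 + 3α^2 + α + 4).
Reduced: 2α^2 + 3α + 1.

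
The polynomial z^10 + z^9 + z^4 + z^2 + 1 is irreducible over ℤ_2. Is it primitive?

Write f(z) = z^10 + z^9 + z^4 + z^2 + 1.
|GF(2^10)^×| = 2^10 − 1 = 1023. Prime factorization: 1023 = 3·11·31.
f is primitive ⇔ z has order 1023 in GF(2)[z]/(f), i.e. z^(1023/q) ≠ 1 for each prime q | 1023.
z^(341) mod f = z^8 + z^6 + z^4 + z^3 + z^2 + 1.
z^(93) mod f = z^7 + z^6 + z^5 + z^4 + z^3 + z.
z^(33) mod f = z^8 + z^7 + z^3 + z^2 + z + 1.
None equal 1, so z has full order 1023; f is primitive.

Yes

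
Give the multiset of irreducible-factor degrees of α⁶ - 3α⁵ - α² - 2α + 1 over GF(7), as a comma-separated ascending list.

1, 1, 1, 3

Write f(α) = α⁶ - 3α⁵ - α² - 2α + 1.
Linear factors from roots: (α - 3), (α + 3), (α + 2).
Complete factorization: f(α) = (α + 2)·(α + 3)·(α - 3)·(α³ + 2α² - 2α - 2).
Factor degrees with multiplicity: 1 + 1 + 1 + 3 = 6.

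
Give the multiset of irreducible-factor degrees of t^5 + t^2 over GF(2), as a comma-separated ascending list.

Write f(t) = t^5 + t^2.
Roots in GF(2): f(0) = 0 → root; f(1) = 0 → root.
Linear factors from roots: (t), (t + 1).
Complete factorization: f(t) = (t + 1)·(t)^2·(t^2 + t + 1).
Factor degrees with multiplicity: 1 + 1 + 1 + 2 = 5.

1, 1, 1, 2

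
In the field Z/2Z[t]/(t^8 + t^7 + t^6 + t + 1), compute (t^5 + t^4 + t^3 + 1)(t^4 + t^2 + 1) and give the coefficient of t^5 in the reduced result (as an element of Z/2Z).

Multiply in Z/2Z[t]: (t^5 + t^4 + t^3 + 1)·(t^4 + t^2 + 1) = t^9 + t^8 + t^6 + t^3 + t^2 + 1.
Reduce using t^8 ≡ t^7 + t^6 + t + 1 (mod t^8 + t^7 + t^6 + t + 1).
Reduced: t^7 + t^6 + t^3 + t + 1.

0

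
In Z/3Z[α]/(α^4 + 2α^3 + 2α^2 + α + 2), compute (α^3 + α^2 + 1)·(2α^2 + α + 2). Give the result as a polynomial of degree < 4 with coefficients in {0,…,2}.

Multiply in Z/3Z[α]: (α^3 + α^2 + 1)·(2α^2 + α + 2) = 2α^5 + α^2 + α + 2.
Reduce using α^4 ≡ α^3 + α^2 + 2α + 1 (mod α^4 + 2α^3 + 2α^2 + α + 2).
Reduced: α^3 + α^2 + α + 1.

α^3 + α^2 + α + 1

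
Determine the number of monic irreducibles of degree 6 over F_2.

The number of monic irreducibles of degree 6 over GF(2) is (1/6)·Σ_{d∣6} μ(6/d) 2^d.
Divisors of 6: 1, 2, 3, 6; μ(6/d) for each: 1, -1, -1, 1.
Σ = 2^1 − 2^2 − 2^3 + 2^6 = 54.
N = 54/6 = 9.

9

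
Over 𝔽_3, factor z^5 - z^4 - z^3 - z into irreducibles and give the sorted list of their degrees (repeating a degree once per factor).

1, 1, 3

Write h(z) = z^5 - z^4 - z^3 - z.
Roots in 𝔽_3: h(0) = 0 → root; h(1) = 1; h(2) = 0 → root.
Linear factors from roots: (z), (z + 1).
Complete factorization: h(z) = (z)·(z + 1)·(z^3 + z^2 + z - 1).
Factor degrees with multiplicity: 1 + 1 + 3 = 5.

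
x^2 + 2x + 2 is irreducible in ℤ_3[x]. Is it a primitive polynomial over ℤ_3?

Write f(x) = x^2 + 2x + 2.
|GF(3^2)^×| = 3^2 − 1 = 8. Prime factorization: 8 = 2^3.
f is primitive ⇔ x has order 8 in GF(3)[x]/(f), i.e. x^(8/q) ≠ 1 for each prime q | 8.
x^(4) mod f = 2.
None equal 1, so x has full order 8; f is primitive.

Yes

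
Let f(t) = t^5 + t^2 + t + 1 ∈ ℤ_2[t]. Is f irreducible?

Check for roots in ℤ_2: f(0) = 1; f(1) = 0 → root.
f(1) = 0, so (t − 1) divides f(t); f is reducible.

No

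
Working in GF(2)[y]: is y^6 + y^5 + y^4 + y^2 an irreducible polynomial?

No

Write P(y) = y^6 + y^5 + y^4 + y^2.
Check for roots in GF(2): P(0) = 0 → root; P(1) = 0 → root.
P(0) = 0, so (y) divides P(y); P is reducible.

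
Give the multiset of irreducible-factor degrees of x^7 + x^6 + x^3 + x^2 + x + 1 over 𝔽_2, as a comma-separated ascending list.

1, 3, 3

Write f(x) = x^7 + x^6 + x^3 + x^2 + x + 1.
Roots in 𝔽_2: f(0) = 1; f(1) = 0 → root.
Linear factors from roots: (x + 1).
Complete factorization: f(x) = (x + 1)·(x^3 + x + 1)^2.
Factor degrees with multiplicity: 1 + 3 + 3 = 7.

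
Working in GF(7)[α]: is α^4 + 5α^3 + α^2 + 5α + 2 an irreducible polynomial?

Write m(α) = α^4 + 5α^3 + α^2 + 5α + 2.
Check for roots in GF(7): m(0) = 2; m(1) = 0 → root; m(2) = 2; m(3) = 4; m(4) = 5; m(5) = 0 → root; m(6) = 1.
m(1) = 0, so (α − 1) divides m(α); m is reducible.

No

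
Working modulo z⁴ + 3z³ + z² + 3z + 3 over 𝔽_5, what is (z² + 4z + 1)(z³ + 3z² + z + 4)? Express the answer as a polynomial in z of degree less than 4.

Multiply in 𝔽_5[z]: (z² + 4z + 1)·(z³ + 3z² + z + 4) = z⁵ + 2z⁴ + 4z³ + z² + 2z + 4.
Reduce using z⁴ ≡ 2z³ + 4z² + 2z + 2 (mod z⁴ + 3z³ + z² + 3z + 3).
Reduced: z³ + 4z² + 2z + 2.

z^3 + 4z^2 + 2z + 2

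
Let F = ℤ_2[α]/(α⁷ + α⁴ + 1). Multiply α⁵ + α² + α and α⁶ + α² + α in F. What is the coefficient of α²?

1

Multiply in ℤ_2[α]: (α⁵ + α² + α)·(α⁶ + α² + α) = α¹¹ + α⁸ + α⁶ + α⁴ + α².
Reduce using α⁷ ≡ α⁴ + 1 (mod α⁷ + α⁴ + 1).
Reduced: α⁶ + α².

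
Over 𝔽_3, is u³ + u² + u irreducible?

No

Write g(u) = u³ + u² + u.
Check for roots in 𝔽_3: g(0) = 0 → root; g(1) = 0 → root; g(2) = 2.
g(0) = 0, so (u) divides g(u); g is reducible.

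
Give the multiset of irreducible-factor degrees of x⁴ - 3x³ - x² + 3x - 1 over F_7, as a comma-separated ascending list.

Write h(x) = x⁴ - 3x³ - x² + 3x - 1.
Linear factors from roots: (x - 2).
Complete factorization: h(x) = (x - 2)·(x³ - x² - 3x - 3).
Factor degrees with multiplicity: 1 + 3 = 4.

1, 3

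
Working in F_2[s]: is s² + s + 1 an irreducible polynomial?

Yes

Write m(s) = s² + s + 1.
Check for roots in F_2: m(0) = 1; m(1) = 1.
No roots. A degree-2 polynomial over a field with no linear factor is irreducible.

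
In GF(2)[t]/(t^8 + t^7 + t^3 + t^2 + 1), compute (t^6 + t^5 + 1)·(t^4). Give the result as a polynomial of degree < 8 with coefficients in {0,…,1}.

t^5 + t^2

Multiply in GF(2)[t]: (t^6 + t^5 + 1)·(t^4) = t^10 + t^9 + t^4.
Reduce using t^8 ≡ t^7 + t^3 + t^2 + 1 (mod t^8 + t^7 + t^3 + t^2 + 1).
Reduced: t^5 + t^2.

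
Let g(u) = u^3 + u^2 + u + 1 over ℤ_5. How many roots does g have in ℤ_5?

3

Evaluate at each of the 5 elements of ℤ_5:
g(0) = 1; g(1) = 4; g(2) = 0 → root; g(3) = 0 → root; g(4) = 0 → root.
Roots: {2, 3, 4}.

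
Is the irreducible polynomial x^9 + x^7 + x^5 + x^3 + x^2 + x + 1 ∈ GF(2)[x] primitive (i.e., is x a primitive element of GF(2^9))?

Yes

Write f(x) = x^9 + x^7 + x^5 + x^3 + x^2 + x + 1.
|GF(2^9)^×| = 2^9 − 1 = 511. Prime factorization: 511 = 7·73.
f is primitive ⇔ x has order 511 in GF(2)[x]/(f), i.e. x^(511/q) ≠ 1 for each prime q | 511.
x^(73) mod f = x^8 + x^6 + x^5 + x^4 + x^2 + 1.
x^(7) mod f = x^7.
None equal 1, so x has full order 511; f is primitive.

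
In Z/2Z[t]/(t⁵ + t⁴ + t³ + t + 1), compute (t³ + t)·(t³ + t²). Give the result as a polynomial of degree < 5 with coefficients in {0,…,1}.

t^3 + t^2 + t

Multiply in Z/2Z[t]: (t³ + t)·(t³ + t²) = t⁶ + t⁵ + t⁴ + t³.
Reduce using t⁵ ≡ t⁴ + t³ + t + 1 (mod t⁵ + t⁴ + t³ + t + 1).
Reduced: t³ + t² + t.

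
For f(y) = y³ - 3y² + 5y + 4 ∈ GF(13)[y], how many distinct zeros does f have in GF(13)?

3

Evaluate at each of the 13 elements of GF(13):
f(0) = 4; f(1) = 7; f(2) = 10; f(3) = 6; f(4) = 1; f(5) = 1; f(6) = 12; f(7) = 1; f(8) = 0 → root; f(9) = 2; f(10) = 0 → root; f(11) = 0 → root; f(12) = 8.
Roots: {8, 10, 11}.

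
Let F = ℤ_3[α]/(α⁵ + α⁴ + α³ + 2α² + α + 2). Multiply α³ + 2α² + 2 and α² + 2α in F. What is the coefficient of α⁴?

0

Multiply in ℤ_3[α]: (α³ + 2α² + 2)·(α² + 2α) = α⁵ + α⁴ + α³ + 2α² + α.
Reduce using α⁵ ≡ 2α⁴ + 2α³ + α² + 2α + 1 (mod α⁵ + α⁴ + α³ + 2α² + α + 2).
Reduced: 1.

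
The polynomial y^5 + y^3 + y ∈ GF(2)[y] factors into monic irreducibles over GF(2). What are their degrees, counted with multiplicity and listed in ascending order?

Write g(y) = y^5 + y^3 + y.
Roots in GF(2): g(0) = 0 → root; g(1) = 1.
Linear factors from roots: (y).
Complete factorization: g(y) = (y)·(y^2 + y + 1)^2.
Factor degrees with multiplicity: 1 + 2 + 2 = 5.

1, 2, 2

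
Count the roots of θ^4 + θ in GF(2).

Write f(θ) = θ^4 + θ.
Evaluate at each of the 2 elements of GF(2):
f(0) = 0 → root; f(1) = 0 → root.
Roots: {0, 1}.

2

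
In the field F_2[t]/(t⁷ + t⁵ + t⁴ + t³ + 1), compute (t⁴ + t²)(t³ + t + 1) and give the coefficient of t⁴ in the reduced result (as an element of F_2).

0

Multiply in F_2[t]: (t⁴ + t²)·(t³ + t + 1) = t⁷ + t⁴ + t³ + t².
Reduce using t⁷ ≡ t⁵ + t⁴ + t³ + 1 (mod t⁷ + t⁵ + t⁴ + t³ + 1).
Reduced: t⁵ + t² + 1.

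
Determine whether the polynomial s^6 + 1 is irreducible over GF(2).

Write h(s) = s^6 + 1.
Check for roots in GF(2): h(0) = 1; h(1) = 0 → root.
h(1) = 0, so (s − 1) divides h(s); h is reducible.

No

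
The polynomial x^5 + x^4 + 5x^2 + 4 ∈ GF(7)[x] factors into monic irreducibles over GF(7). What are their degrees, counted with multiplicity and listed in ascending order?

5

Write h(x) = x^5 + x^4 + 5x^2 + 4.
Complete factorization: h(x) = (x^5 + x^4 + 5x^2 + 4).
Factor degrees with multiplicity: 5 = 5.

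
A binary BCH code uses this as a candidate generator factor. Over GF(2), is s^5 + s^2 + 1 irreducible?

Yes

Write P(s) = s^5 + s^2 + 1.
Check for roots in GF(2): P(0) = 1; P(1) = 1.
No roots, so no linear factors.
Monic irreducibles of degree 2 over GF(2): s^2 + s + 1.
None of them divide P (all give nonzero remainder).
No irreducible factor of degree ≤ 2 exists, so P is irreducible over GF(2).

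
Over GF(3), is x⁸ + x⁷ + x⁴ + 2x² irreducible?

No

Write P(x) = x⁸ + x⁷ + x⁴ + 2x².
Check for roots in GF(3): P(0) = 0 → root; P(1) = 2; P(2) = 0 → root.
P(0) = 0, so (x) divides P(x); P is reducible.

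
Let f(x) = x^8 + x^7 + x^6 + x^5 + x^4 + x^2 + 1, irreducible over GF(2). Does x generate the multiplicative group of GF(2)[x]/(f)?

|GF(2^8)^×| = 2^8 − 1 = 255. Prime factorization: 255 = 3·5·17.
f is primitive ⇔ x has order 255 in GF(2)[x]/(f), i.e. x^(255/q) ≠ 1 for each prime q | 255.
x^(85) mod f = x^6 + x^4 + x^3 + x^2 + 1.
x^(51) mod f = x^6 + x^5 + x^4 + x^3 + x.
x^(15) mod f = x^4 + x^2.
None equal 1, so x has full order 255; f is primitive.

Yes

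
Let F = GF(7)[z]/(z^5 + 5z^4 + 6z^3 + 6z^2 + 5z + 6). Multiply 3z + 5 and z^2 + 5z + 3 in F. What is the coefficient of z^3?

Multiply in GF(7)[z]: (3z + 5)·(z^2 + 5z + 3) = 3z^3 + 6z^2 + 6z + 1.
Reduced: 3z^3 + 6z^2 + 6z + 1.

3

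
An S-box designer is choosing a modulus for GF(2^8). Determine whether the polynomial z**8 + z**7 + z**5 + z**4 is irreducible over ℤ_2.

Write h(z) = z**8 + z**7 + z**5 + z**4.
Check for roots in ℤ_2: h(0) = 0 → root; h(1) = 0 → root.
h(0) = 0, so (z) divides h(z); h is reducible.

No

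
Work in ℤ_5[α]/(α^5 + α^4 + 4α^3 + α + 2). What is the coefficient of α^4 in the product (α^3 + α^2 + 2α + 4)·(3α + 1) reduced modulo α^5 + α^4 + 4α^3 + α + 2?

3

Multiply in ℤ_5[α]: (α^3 + α^2 + 2α + 4)·(3α + 1) = 3α^4 + 4α^3 + 2α^2 + 4α + 4.
Reduced: 3α^4 + 4α^3 + 2α^2 + 4α + 4.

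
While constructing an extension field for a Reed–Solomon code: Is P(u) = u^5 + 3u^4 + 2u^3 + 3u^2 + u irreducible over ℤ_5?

Check for roots in ℤ_5: P(0) = 0 → root; P(1) = 0 → root; P(2) = 0 → root; P(3) = 0 → root; P(4) = 2.
P(0) = 0, so (u) divides P(u); P is reducible.

No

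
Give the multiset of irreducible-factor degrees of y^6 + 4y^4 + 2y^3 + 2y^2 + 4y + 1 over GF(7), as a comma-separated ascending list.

Write g(y) = y^6 + 4y^4 + 2y^3 + 2y^2 + 4y + 1.
Linear factors from roots: (y + 6), (y + 5).
Complete factorization: g(y) = (y + 5)·(y + 6)·(y^2 + y + 6)·(y^2 + 2y + 3).
Factor degrees with multiplicity: 1 + 1 + 2 + 2 = 6.

1, 1, 2, 2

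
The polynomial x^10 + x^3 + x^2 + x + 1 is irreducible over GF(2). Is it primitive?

Write f(x) = x^10 + x^3 + x^2 + x + 1.
|GF(2^10)^×| = 2^10 − 1 = 1023. Prime factorization: 1023 = 3·11·31.
f is primitive ⇔ x has order 1023 in GF(2)[x]/(f), i.e. x^(1023/q) ≠ 1 for each prime q | 1023.
x^(341) mod f = 1
x^(93) mod f = x^7 + x^6 + x^5 + x^4 + x^2.
x^(33) mod f = x^5 + x^4 + x^3 + x.
Since x^(341) = 1, the order of x divides 341 < 1023; not primitive.

No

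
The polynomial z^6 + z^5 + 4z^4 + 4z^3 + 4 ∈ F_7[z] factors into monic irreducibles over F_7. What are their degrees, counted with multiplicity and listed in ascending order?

1, 1, 1, 3

Write h(z) = z^6 + z^5 + 4z^4 + 4z^3 + 4.
Linear factors from roots: (z + 6), (z + 5).
Complete factorization: h(z) = (z + 6)·(z + 5)^2·(z^3 + 6z^2 + 5z + 6).
Factor degrees with multiplicity: 1 + 1 + 1 + 3 = 6.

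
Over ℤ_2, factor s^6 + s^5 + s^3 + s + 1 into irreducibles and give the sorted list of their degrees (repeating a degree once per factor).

Write h(s) = s^6 + s^5 + s^3 + s + 1.
Roots in ℤ_2: h(0) = 1; h(1) = 1.
Complete factorization: h(s) = (s^2 + s + 1)^3.
Factor degrees with multiplicity: 2 + 2 + 2 = 6.

2, 2, 2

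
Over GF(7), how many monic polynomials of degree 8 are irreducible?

720300

By the necklace-counting formula, N_7(8) = (1/8) Σ_{d|8} μ(8/d)·7^d.
Divisors of 8: 1, 2, 4, 8; μ(8/d) for each: 0, 0, -1, 1.
Σ = − 7^4 + 7^8 = 5762400.
N = 5762400/8 = 720300.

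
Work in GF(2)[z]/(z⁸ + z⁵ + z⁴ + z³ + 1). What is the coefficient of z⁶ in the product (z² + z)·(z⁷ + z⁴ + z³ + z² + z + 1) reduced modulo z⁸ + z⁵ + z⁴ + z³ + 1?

Multiply in GF(2)[z]: (z² + z)·(z⁷ + z⁴ + z³ + z² + z + 1) = z⁹ + z⁸ + z⁶ + z.
Reduce using z⁸ ≡ z⁵ + z⁴ + z³ + 1 (mod z⁸ + z⁵ + z⁴ + z³ + 1).
Reduced: z³ + 1.

0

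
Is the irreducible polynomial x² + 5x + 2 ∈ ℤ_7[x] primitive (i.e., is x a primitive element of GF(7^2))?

No

Write f(x) = x² + 5x + 2.
|GF(7^2)^×| = 7^2 − 1 = 48. Prime factorization: 48 = 2^4·3.
f is primitive ⇔ x has order 48 in GF(7)[x]/(f), i.e. x^(48/q) ≠ 1 for each prime q | 48.
x^(24) mod f = 1
x^(16) mod f = 4.
Since x^(24) = 1, the order of x divides 24 < 48; not primitive.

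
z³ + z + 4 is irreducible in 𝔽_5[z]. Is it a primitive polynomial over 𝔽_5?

No

Write f(z) = z³ + z + 4.
|GF(5^3)^×| = 5^3 − 1 = 124. Prime factorization: 124 = 2^2·31.
f is primitive ⇔ z has order 124 in GF(5)[z]/(f), i.e. z^(124/q) ≠ 1 for each prime q | 124.
z^(62) mod f = 1
z^(4) mod f = 4z² + z.
Since z^(62) = 1, the order of z divides 62 < 124; not primitive.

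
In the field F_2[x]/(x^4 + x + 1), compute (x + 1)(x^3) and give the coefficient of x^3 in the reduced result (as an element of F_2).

1

Multiply in F_2[x]: (x + 1)·(x^3) = x^4 + x^3.
Reduce using x^4 ≡ x + 1 (mod x^4 + x + 1).
Reduced: x^3 + x + 1.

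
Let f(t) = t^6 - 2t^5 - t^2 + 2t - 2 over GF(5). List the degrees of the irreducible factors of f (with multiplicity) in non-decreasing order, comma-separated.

6

Roots in GF(5): f(0) = 3; f(1) = 3; f(2) = 3; f(3) = 3; f(4) = 3.
Complete factorization: f(t) = (t^6 - 2t^5 - t^2 + 2t - 2).
Factor degrees with multiplicity: 6 = 6.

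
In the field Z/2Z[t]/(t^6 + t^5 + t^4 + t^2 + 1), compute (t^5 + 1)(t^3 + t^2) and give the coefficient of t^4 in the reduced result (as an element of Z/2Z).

Multiply in Z/2Z[t]: (t^5 + 1)·(t^3 + t^2) = t^8 + t^7 + t^3 + t^2.
Reduce using t^6 ≡ t^5 + t^4 + t^2 + 1 (mod t^6 + t^5 + t^4 + t^2 + 1).
Reduced: t^5 + t^3 + t^2 + 1.

0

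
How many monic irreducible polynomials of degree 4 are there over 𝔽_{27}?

132678

By the necklace-counting formula, N_27(4) = (1/4) Σ_{d|4} μ(4/d)·27^d.
Divisors of 4: 1, 2, 4; μ(4/d) for each: 0, -1, 1.
Σ = − 27^2 + 27^4 = 530712.
N = 530712/4 = 132678.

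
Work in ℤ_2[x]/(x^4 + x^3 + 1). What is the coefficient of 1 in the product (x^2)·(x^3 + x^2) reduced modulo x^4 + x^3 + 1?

0

Multiply in ℤ_2[x]: (x^2)·(x^3 + x^2) = x^5 + x^4.
Reduce using x^4 ≡ x^3 + 1 (mod x^4 + x^3 + 1).
Reduced: x.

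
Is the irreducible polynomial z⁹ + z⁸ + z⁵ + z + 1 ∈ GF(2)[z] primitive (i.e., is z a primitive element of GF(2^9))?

Yes

Write f(z) = z⁹ + z⁸ + z⁵ + z + 1.
|GF(2^9)^×| = 2^9 − 1 = 511. Prime factorization: 511 = 7·73.
f is primitive ⇔ z has order 511 in GF(2)[z]/(f), i.e. z^(511/q) ≠ 1 for each prime q | 511.
z^(73) mod f = z⁸ + z⁵ + z⁴ + z³.
z^(7) mod f = z⁷.
None equal 1, so z has full order 511; f is primitive.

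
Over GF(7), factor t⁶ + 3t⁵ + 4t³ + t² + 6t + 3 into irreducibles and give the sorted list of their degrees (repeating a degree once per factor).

Write f(t) = t⁶ + 3t⁵ + 4t³ + t² + 6t + 3.
Linear factors from roots: (t + 4).
Complete factorization: f(t) = (t + 4)^2·(t⁴ + 2t³ + 3t² + 4t + 5).
Factor degrees with multiplicity: 1 + 1 + 4 = 6.

1, 1, 4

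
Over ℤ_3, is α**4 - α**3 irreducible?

No

Write f(α) = α**4 - α**3.
Check for roots in ℤ_3: f(0) = 0 → root; f(1) = 0 → root; f(2) = 2.
f(0) = 0, so (α) divides f(α); f is reducible.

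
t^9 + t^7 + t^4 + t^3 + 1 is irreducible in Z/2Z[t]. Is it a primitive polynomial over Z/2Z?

No

Write f(t) = t^9 + t^7 + t^4 + t^3 + 1.
|GF(2^9)^×| = 2^9 − 1 = 511. Prime factorization: 511 = 7·73.
f is primitive ⇔ t has order 511 in GF(2)[t]/(f), i.e. t^(511/q) ≠ 1 for each prime q | 511.
t^(73) mod f = 1
t^(7) mod f = t^7.
Since t^(73) = 1, the order of t divides 73 < 511; not primitive.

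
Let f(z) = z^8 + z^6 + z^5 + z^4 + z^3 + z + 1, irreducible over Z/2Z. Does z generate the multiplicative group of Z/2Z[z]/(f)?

|GF(2^8)^×| = 2^8 − 1 = 255. Prime factorization: 255 = 3·5·17.
f is primitive ⇔ z has order 255 in GF(2)[z]/(f), i.e. z^(255/q) ≠ 1 for each prime q | 255.
z^(85) mod f = 1
z^(51) mod f = z^6 + z^5 + z^4 + z^3.
z^(15) mod f = z^7 + z^5 + z^4 + z^3 + z^2.
Since z^(85) = 1, the order of z divides 85 < 255; not primitive.

No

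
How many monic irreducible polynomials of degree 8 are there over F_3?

The number of monic irreducibles of degree 8 over GF(3) is (1/8)·Σ_{d∣8} μ(8/d) 3^d.
Divisors of 8: 1, 2, 4, 8; μ(8/d) for each: 0, 0, -1, 1.
Σ = − 3^4 + 3^8 = 6480.
N = 6480/8 = 810.

810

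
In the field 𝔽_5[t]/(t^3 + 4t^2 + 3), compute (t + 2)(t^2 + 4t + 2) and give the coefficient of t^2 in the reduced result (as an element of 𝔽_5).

2

Multiply in 𝔽_5[t]: (t + 2)·(t^2 + 4t + 2) = t^3 + t^2 + 4.
Reduce using t^3 ≡ t^2 + 2 (mod t^3 + 4t^2 + 3).
Reduced: 2t^2 + 1.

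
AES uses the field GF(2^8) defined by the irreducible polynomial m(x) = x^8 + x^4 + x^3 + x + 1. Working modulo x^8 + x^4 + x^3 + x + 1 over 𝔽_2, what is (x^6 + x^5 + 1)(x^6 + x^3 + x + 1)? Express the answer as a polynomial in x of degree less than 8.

Multiply in 𝔽_2[x]: (x^6 + x^5 + 1)·(x^6 + x^3 + x + 1) = x^12 + x^11 + x^9 + x^8 + x^7 + x^6 + x^5 + x^3 + x + 1.
Reduce using x^8 ≡ x^4 + x^3 + x + 1 (mod x^8 + x^4 + x^3 + x + 1).
Reduced: x^7 + x^5 + x^4 + x^2 + 1.

x^7 + x^5 + x^4 + x^2 + 1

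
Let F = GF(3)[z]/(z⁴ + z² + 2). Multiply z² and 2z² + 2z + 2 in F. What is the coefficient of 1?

Multiply in GF(3)[z]: (z²)·(2z² + 2z + 2) = 2z⁴ + 2z³ + 2z².
Reduce using z⁴ ≡ 2z² + 1 (mod z⁴ + z² + 2).
Reduced: 2z³ + 2.

2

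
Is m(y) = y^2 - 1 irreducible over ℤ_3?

Check for roots in ℤ_3: m(0) = 2; m(1) = 0 → root; m(2) = 0 → root.
m(1) = 0, so (y − 1) divides m(y); m is reducible.

No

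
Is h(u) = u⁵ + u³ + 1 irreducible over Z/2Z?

Yes

Check for roots in Z/2Z: h(0) = 1; h(1) = 1.
No roots, so no linear factors.
Monic irreducibles of degree 2 over GF(2): u² + u + 1.
None of them divide h (all give nonzero remainder).
No irreducible factor of degree ≤ 2 exists, so h is irreducible over GF(2).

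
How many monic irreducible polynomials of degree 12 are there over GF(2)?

x^(2^12) − x is the product of all monic irreducibles of degree dividing 12; Möbius inversion gives N = (1/12) Σ μ(12/d)·2^d.
Divisors of 12: 1, 2, 3, 4, 6, 12; μ(12/d) for each: 0, 1, 0, -1, -1, 1.
Σ = 2^2 − 2^4 − 2^6 + 2^12 = 4020.
N = 4020/12 = 335.

335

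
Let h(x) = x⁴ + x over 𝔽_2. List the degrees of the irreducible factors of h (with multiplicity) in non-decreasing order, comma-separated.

Roots in 𝔽_2: h(0) = 0 → root; h(1) = 0 → root.
Linear factors from roots: (x), (x + 1).
Complete factorization: h(x) = (x)·(x + 1)·(x² + x + 1).
Factor degrees with multiplicity: 1 + 1 + 2 = 4.

1, 1, 2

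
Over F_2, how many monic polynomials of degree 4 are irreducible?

3

By the necklace-counting formula, N_2(4) = (1/4) Σ_{d|4} μ(4/d)·2^d.
Divisors of 4: 1, 2, 4; μ(4/d) for each: 0, -1, 1.
Σ = − 2^2 + 2^4 = 12.
N = 12/4 = 3.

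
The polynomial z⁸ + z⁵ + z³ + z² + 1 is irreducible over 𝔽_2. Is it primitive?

Write f(z) = z⁸ + z⁵ + z³ + z² + 1.
|GF(2^8)^×| = 2^8 − 1 = 255. Prime factorization: 255 = 3·5·17.
f is primitive ⇔ z has order 255 in GF(2)[z]/(f), i.e. z^(255/q) ≠ 1 for each prime q | 255.
z^(85) mod f = z⁷ + z⁵ + z⁴ + z³ + z² + z.
z^(51) mod f = z⁷ + z⁶ + z⁴ + z³ + z².
z^(15) mod f = z⁷ + z⁶ + z⁵ + z².
None equal 1, so z has full order 255; f is primitive.

Yes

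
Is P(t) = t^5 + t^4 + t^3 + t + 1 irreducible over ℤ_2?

Yes

Check for roots in ℤ_2: P(0) = 1; P(1) = 1.
No roots, so no linear factors.
Monic irreducibles of degree 2 over GF(2): t^2 + t + 1.
None of them divide P (all give nonzero remainder).
No irreducible factor of degree ≤ 2 exists, so P is irreducible over GF(2).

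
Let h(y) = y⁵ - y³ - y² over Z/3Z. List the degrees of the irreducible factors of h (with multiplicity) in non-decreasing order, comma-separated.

1, 1, 3

Roots in Z/3Z: h(0) = 0 → root; h(1) = 2; h(2) = 2.
Linear factors from roots: (y).
Complete factorization: h(y) = (y)^2·(y³ - y - 1).
Factor degrees with multiplicity: 1 + 1 + 3 = 5.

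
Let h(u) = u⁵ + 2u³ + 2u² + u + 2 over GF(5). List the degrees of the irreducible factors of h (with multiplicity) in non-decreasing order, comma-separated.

Roots in GF(5): h(0) = 2; h(1) = 3; h(2) = 0 → root; h(3) = 0 → root; h(4) = 0 → root.
Linear factors from roots: (u - 2), (u + 2), (u + 1).
Complete factorization: h(u) = (u + 1)·(u + 2)·(u - 2)·(u² - u + 2).
Factor degrees with multiplicity: 1 + 1 + 1 + 2 = 5.

1, 1, 1, 2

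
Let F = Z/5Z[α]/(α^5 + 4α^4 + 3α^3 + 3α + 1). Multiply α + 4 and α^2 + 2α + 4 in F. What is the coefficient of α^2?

Multiply in Z/5Z[α]: (α + 4)·(α^2 + 2α + 4) = α^3 + α^2 + 2α + 1.
Reduced: α^3 + α^2 + 2α + 1.

1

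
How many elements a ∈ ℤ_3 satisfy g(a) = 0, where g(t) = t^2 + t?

Evaluate at each of the 3 elements of ℤ_3:
g(0) = 0 → root; g(1) = 2; g(2) = 0 → root.
Roots: {0, 2}.

2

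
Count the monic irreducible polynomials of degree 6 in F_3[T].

116

x^(3^6) − x is the product of all monic irreducibles of degree dividing 6; Möbius inversion gives N = (1/6) Σ μ(6/d)·3^d.
Divisors of 6: 1, 2, 3, 6; μ(6/d) for each: 1, -1, -1, 1.
Σ = 3^1 − 3^2 − 3^3 + 3^6 = 696.
N = 696/6 = 116.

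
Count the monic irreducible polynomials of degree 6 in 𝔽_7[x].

Gauss's count: N_{7}(6) = (1/6) Σ_{d|6} μ(6/d)·7^d.
Divisors of 6: 1, 2, 3, 6; μ(6/d) for each: 1, -1, -1, 1.
Σ = 7^1 − 7^2 − 7^3 + 7^6 = 117264.
N = 117264/6 = 19544.

19544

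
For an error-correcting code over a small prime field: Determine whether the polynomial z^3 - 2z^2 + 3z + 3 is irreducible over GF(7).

Write m(z) = z^3 - 2z^2 + 3z + 3.
Check for roots in GF(7): m(0) = 3; m(1) = 5; m(2) = 2; m(3) = 0 → root; m(4) = 5; m(5) = 2; m(6) = 4.
m(3) = 0, so (z − 3) divides m(z); m is reducible.

No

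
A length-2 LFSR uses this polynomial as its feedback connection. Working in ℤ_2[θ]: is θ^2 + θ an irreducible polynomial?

Write P(θ) = θ^2 + θ.
Check for roots in ℤ_2: P(0) = 0 → root; P(1) = 0 → root.
P(0) = 0, so (θ) divides P(θ); P is reducible.

No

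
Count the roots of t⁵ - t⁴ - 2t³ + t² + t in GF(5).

Write f(t) = t⁵ - t⁴ - 2t³ + t² + t.
Evaluate at each of the 5 elements of GF(5):
f(0) = 0 → root; f(1) = 0 → root; f(2) = 1; f(3) = 0 → root; f(4) = 0 → root.
Roots: {0, 1, 3, 4}.

4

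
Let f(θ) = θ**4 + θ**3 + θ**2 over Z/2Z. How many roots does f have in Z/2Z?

Evaluate at each of the 2 elements of Z/2Z:
f(0) = 0 → root; f(1) = 1.
Roots: {0}.

1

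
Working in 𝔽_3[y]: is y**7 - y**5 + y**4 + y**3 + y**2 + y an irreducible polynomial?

Write P(y) = y**7 - y**5 + y**4 + y**3 + y**2 + y.
Check for roots in 𝔽_3: P(0) = 0 → root; P(1) = 1; P(2) = 0 → root.
P(0) = 0, so (y) divides P(y); P is reducible.

No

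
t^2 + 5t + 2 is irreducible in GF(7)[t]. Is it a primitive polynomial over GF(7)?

No

Write f(t) = t^2 + 5t + 2.
|GF(7^2)^×| = 7^2 − 1 = 48. Prime factorization: 48 = 2^4·3.
f is primitive ⇔ t has order 48 in GF(7)[t]/(f), i.e. t^(48/q) ≠ 1 for each prime q | 48.
t^(24) mod f = 1
t^(16) mod f = 4.
Since t^(24) = 1, the order of t divides 24 < 48; not primitive.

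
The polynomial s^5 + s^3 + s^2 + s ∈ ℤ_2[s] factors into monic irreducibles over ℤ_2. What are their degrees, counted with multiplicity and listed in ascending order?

1, 1, 3

Write g(s) = s^5 + s^3 + s^2 + s.
Roots in ℤ_2: g(0) = 0 → root; g(1) = 0 → root.
Linear factors from roots: (s), (s + 1).
Complete factorization: g(s) = (s)·(s + 1)·(s^3 + s^2 + 1).
Factor degrees with multiplicity: 1 + 1 + 3 = 5.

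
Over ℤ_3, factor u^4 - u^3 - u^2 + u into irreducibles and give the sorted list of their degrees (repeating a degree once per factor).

Write f(u) = u^4 - u^3 - u^2 + u.
Roots in ℤ_3: f(0) = 0 → root; f(1) = 0 → root; f(2) = 0 → root.
Linear factors from roots: (u), (u - 1), (u + 1).
Complete factorization: f(u) = (u)·(u + 1)·(u - 1)^2.
Factor degrees with multiplicity: 1 + 1 + 1 + 1 = 4.

1, 1, 1, 1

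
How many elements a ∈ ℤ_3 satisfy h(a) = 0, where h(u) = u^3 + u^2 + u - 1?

0

Evaluate at each of the 3 elements of ℤ_3:
h(0) = 2; h(1) = 2; h(2) = 1.
No element is a root.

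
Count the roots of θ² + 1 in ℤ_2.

1

Write g(θ) = θ² + 1.
Evaluate at each of the 2 elements of ℤ_2:
g(0) = 1; g(1) = 0 → root.
Roots: {1}.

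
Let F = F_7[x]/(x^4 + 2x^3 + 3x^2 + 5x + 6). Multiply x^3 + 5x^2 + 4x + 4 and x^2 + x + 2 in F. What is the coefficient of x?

0

Multiply in F_7[x]: (x^3 + 5x^2 + 4x + 4)·(x^2 + x + 2) = x^5 + 6x^4 + 4x^3 + 4x^2 + 5x + 1.
Reduce using x^4 ≡ 5x^3 + 4x^2 + 2x + 1 (mod x^4 + 2x^3 + 3x^2 + 5x + 6).
Reduced: x^2 + 5.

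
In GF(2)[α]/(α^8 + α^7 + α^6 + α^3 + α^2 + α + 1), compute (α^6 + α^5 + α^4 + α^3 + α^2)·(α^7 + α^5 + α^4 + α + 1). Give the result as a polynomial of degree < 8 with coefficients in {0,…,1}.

Multiply in GF(2)[α]: (α^6 + α^5 + α^4 + α^3 + α^2)·(α^7 + α^5 + α^4 + α + 1) = α^13 + α^12 + α^10 + α^9 + α^7 + α^6 + α^2.
Reduce using α^8 ≡ α^7 + α^6 + α^3 + α^2 + α + 1 (mod α^8 + α^7 + α^6 + α^3 + α^2 + α + 1).
Reduced: α^7 + α^4 + α + 1.

α^7 + α^4 + α + 1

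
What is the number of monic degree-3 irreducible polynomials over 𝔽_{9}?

The number of monic irreducibles of degree 3 over GF(9) is (1/3)·Σ_{d∣3} μ(3/d) 9^d.
Divisors of 3: 1, 3; μ(3/d) for each: -1, 1.
Σ = − 9^1 + 9^3 = 720.
N = 720/3 = 240.

240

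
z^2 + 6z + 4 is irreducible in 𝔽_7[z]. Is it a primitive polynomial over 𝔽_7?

No

Write f(z) = z^2 + 6z + 4.
|GF(7^2)^×| = 7^2 − 1 = 48. Prime factorization: 48 = 2^4·3.
f is primitive ⇔ z has order 48 in GF(7)[z]/(f), i.e. z^(48/q) ≠ 1 for each prime q | 48.
z^(24) mod f = 1
z^(16) mod f = 2.
Since z^(24) = 1, the order of z divides 24 < 48; not primitive.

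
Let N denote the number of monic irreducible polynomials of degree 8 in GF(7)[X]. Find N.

720300

The number of monic irreducibles of degree 8 over GF(7) is (1/8)·Σ_{d∣8} μ(8/d) 7^d.
Divisors of 8: 1, 2, 4, 8; μ(8/d) for each: 0, 0, -1, 1.
Σ = − 7^4 + 7^8 = 5762400.
N = 5762400/8 = 720300.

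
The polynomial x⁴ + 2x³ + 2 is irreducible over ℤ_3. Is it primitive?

Yes

Write f(x) = x⁴ + 2x³ + 2.
|GF(3^4)^×| = 3^4 − 1 = 80. Prime factorization: 80 = 2^4·5.
f is primitive ⇔ x has order 80 in GF(3)[x]/(f), i.e. x^(80/q) ≠ 1 for each prime q | 80.
x^(40) mod f = 2.
x^(16) mod f = 2x² + x + 2.
None equal 1, so x has full order 80; f is primitive.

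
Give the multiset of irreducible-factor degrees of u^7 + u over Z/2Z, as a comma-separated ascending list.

Write h(u) = u^7 + u.
Roots in Z/2Z: h(0) = 0 → root; h(1) = 0 → root.
Linear factors from roots: (u), (u + 1).
Complete factorization: h(u) = (u)·(u + 1)^2·(u^2 + u + 1)^2.
Factor degrees with multiplicity: 1 + 1 + 1 + 2 + 2 = 7.

1, 1, 1, 2, 2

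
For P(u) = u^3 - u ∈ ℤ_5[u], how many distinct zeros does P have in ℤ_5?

3

Evaluate at each of the 5 elements of ℤ_5:
P(0) = 0 → root; P(1) = 0 → root; P(2) = 1; P(3) = 4; P(4) = 0 → root.
Roots: {0, 1, 4}.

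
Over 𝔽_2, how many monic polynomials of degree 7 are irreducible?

18

x^(2^7) − x is the product of all monic irreducibles of degree dividing 7; Möbius inversion gives N = (1/7) Σ μ(7/d)·2^d.
Divisors of 7: 1, 7; μ(7/d) for each: -1, 1.
Σ = − 2^1 + 2^7 = 126.
N = 126/7 = 18.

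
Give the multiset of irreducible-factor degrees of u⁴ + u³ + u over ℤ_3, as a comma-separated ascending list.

1, 1, 2

Write f(u) = u⁴ + u³ + u.
Roots in ℤ_3: f(0) = 0 → root; f(1) = 0 → root; f(2) = 2.
Linear factors from roots: (u), (u + 2).
Complete factorization: f(u) = (u)·(u + 2)·(u² + 2u + 2).
Factor degrees with multiplicity: 1 + 1 + 2 = 4.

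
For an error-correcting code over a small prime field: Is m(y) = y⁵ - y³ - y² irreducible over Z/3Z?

No

Check for roots in Z/3Z: m(0) = 0 → root; m(1) = 2; m(2) = 2.
m(0) = 0, so (y) divides m(y); m is reducible.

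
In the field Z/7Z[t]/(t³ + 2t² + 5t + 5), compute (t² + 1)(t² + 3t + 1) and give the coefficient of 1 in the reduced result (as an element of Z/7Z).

Multiply in Z/7Z[t]: (t² + 1)·(t² + 3t + 1) = t⁴ + 3t³ + 2t² + 3t + 1.
Reduce using t³ ≡ 5t² + 2t + 2 (mod t³ + 2t² + 5t + 5).
Reduced: 2t² + 3.

3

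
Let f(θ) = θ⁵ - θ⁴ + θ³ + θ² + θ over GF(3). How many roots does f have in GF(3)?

3

Evaluate at each of the 3 elements of GF(3):
f(0) = 0 → root; f(1) = 0 → root; f(2) = 0 → root.
Roots: {0, 1, 2}.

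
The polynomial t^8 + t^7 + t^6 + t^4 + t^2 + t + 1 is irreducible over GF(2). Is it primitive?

No

Write f(t) = t^8 + t^7 + t^6 + t^4 + t^2 + t + 1.
|GF(2^8)^×| = 2^8 − 1 = 255. Prime factorization: 255 = 3·5·17.
f is primitive ⇔ t has order 255 in GF(2)[t]/(f), i.e. t^(255/q) ≠ 1 for each prime q | 255.
t^(85) mod f = 1
t^(51) mod f = 1
t^(15) mod f = t^7 + t^4 + t^3 + t^2 + t.
Since t^(85) = 1, the order of t divides 85 < 255; not primitive.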